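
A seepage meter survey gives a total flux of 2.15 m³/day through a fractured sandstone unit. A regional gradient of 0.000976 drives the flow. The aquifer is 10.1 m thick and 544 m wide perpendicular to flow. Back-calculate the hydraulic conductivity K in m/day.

0.401

Cross-sectional area A = 544 × 10.1 = 5494 m².
Hydraulic gradient i = 0.000976.
From Q = K·A·i, K = Q / (A·i) = 2.15 / (5494 × 0.0009760) = 0.4009 m/day.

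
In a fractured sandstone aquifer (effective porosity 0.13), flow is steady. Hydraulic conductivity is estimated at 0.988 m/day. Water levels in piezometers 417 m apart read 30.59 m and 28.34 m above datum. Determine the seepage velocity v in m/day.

0.0410

Hydraulic gradient i = (30.59 − 28.34) / 417 = 2.25 / 417 = 0.005396.
Darcy flux q = K · i = 0.9880 × 0.005396 = 0.005331 m/day.
Seepage velocity v = q / n_e = 0.005331 / 0.13 = 0.04101 m/day.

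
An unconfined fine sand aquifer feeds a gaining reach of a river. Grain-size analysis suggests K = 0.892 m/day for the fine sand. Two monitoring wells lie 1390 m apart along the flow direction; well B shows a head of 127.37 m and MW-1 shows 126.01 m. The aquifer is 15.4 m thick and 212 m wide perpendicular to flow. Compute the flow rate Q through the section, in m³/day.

Cross-sectional area A = 212 × 15.4 = 3265 m².
Hydraulic gradient i = (127.37 − 126.01) / 1390 = 1.36 / 1390 = 0.0009784.
Darcy's law: Q = K · A · i = 0.8920 × 3265 × 0.0009784 = 2.849 m³/day.

2.85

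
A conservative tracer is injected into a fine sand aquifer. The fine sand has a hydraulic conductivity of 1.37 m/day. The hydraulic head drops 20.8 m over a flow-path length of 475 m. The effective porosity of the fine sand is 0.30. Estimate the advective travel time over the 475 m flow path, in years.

Hydraulic gradient i = Δh / L = 20.8 / 475 = 0.04379.
Darcy flux q = K · i = 1.370 × 0.04379 = 0.05999 m/day.
Seepage velocity v = q / n_e = 0.05999 / 0.30 = 0.2000 m/day.
Travel time t = L / v = 475 / 0.2000 = 2375 days = 6.503 years.

6.50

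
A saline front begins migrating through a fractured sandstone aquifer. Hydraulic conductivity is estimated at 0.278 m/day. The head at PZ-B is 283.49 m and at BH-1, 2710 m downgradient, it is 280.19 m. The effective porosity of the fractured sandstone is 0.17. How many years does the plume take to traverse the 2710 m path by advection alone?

Hydraulic gradient i = (283.49 − 280.19) / 2710 = 3.3 / 2710 = 0.001218.
Darcy flux q = K · i = 0.2780 × 0.001218 = 0.0003385 m/day.
Seepage velocity v = q / n_e = 0.0003385 / 0.17 = 0.001991 m/day.
Travel time t = L / v = 2710 / 0.001991 = 1.361e+06 days = 3726 years.

3730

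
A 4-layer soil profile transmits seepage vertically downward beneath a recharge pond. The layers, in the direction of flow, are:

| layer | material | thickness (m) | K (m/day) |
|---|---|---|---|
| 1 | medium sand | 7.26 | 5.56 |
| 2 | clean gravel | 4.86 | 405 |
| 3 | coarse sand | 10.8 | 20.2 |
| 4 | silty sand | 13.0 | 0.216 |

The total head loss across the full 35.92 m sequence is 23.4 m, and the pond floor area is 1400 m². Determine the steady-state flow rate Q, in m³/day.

Flow is perpendicular to layering, so the layers act in series and the equivalent K is the thickness-weighted harmonic mean.
Total thickness L = 7.26 + 4.86 + 10.8 + 13.0 = 35.92 m.
Σ(b_i/K_i) = 7.26/5.56 + 4.86/405 + 10.8/20.2 + 13.0/0.216 = 62.04 d.
K_eq = L / Σ(b_i/K_i) = 35.92 / 62.04 = 0.5790 m/day.
Q = K_eq · A · (Δh/L) = 0.5790 × 1400 × (23.4/35.92) = 528.1 m³/day.

528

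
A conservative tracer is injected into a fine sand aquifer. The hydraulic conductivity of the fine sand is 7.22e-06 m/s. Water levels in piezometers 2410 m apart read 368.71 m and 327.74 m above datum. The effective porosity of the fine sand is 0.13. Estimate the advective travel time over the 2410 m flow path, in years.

Convert K: 7.22e-06 m/s × 86400 = 0.6238 m/day.
Hydraulic gradient i = (368.71 − 327.74) / 2410 = 40.97 / 2410 = 0.01700.
Darcy flux q = K · i = 0.6238 × 0.01700 = 0.01060 m/day.
Seepage velocity v = q / n_e = 0.01060 / 0.13 = 0.08157 m/day.
Travel time t = L / v = 2410 / 0.08157 = 29543 days = 80.89 years.

80.9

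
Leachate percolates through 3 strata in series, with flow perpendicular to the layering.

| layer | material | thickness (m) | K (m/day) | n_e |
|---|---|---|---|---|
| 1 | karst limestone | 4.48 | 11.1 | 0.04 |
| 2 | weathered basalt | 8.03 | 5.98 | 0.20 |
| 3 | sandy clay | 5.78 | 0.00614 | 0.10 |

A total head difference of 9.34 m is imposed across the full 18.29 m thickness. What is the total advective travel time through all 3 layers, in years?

0.653

With flow normal to the layers, continuity requires the same specific discharge q through every layer.
Σ(b_i/K_i) = 4.48/11.1 + 8.03/5.98 + 5.78/0.00614 = 943.1 d.
q = Δh / Σ(b_i/K_i) = 9.34 / 943.1 = 0.009903 m/day.
In each layer the seepage velocity is v_i = q/n_i, so the layer transit time is t_i = b_i·n_i / q:
  layer 1 (karst limestone): t_1 = 4.48 × 0.04 / 0.009903 = 18.09 d
  layer 2 (weathered basalt): t_2 = 8.03 × 0.20 / 0.009903 = 162.2 d
  layer 3 (sandy clay): t_3 = 5.78 × 0.10 / 0.009903 = 58.36 d
Total t = Σ t_i = 238.6 days = 0.6533 years.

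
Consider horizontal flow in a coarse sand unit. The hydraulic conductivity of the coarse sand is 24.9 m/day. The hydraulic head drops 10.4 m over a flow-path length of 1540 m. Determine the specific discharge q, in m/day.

Hydraulic gradient i = Δh / L = 10.4 / 1540 = 0.006753.
Specific discharge q = K · i = 24.90 × 0.006753 = 0.1682 m/day.

0.168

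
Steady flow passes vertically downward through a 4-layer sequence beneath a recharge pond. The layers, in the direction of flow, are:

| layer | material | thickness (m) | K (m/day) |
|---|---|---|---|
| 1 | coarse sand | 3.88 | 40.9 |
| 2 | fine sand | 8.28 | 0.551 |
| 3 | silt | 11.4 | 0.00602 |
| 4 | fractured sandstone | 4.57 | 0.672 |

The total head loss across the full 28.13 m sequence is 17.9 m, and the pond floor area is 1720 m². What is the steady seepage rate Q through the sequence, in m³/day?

Flow is perpendicular to layering, so the layers act in series and the equivalent K is the thickness-weighted harmonic mean.
Total thickness L = 3.88 + 8.28 + 11.4 + 4.57 = 28.13 m.
Σ(b_i/K_i) = 3.88/40.9 + 8.28/0.551 + 11.4/0.00602 + 4.57/0.672 = 1916 d.
K_eq = L / Σ(b_i/K_i) = 28.13 / 1916 = 0.01468 m/day.
Q = K_eq · A · (Δh/L) = 0.01468 × 1720 × (17.9/28.13) = 16.07 m³/day.

16.1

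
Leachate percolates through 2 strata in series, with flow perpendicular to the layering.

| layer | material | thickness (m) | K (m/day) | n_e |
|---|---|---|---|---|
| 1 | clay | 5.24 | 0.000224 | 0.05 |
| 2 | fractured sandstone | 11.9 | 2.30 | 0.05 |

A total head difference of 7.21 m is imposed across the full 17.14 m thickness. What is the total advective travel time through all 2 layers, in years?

With flow normal to the layers, continuity requires the same specific discharge q through every layer.
Σ(b_i/K_i) = 5.24/0.000224 + 11.9/2.30 = 23398 d.
q = Δh / Σ(b_i/K_i) = 7.21 / 23398 = 0.0003081 m/day.
In each layer the seepage velocity is v_i = q/n_i, so the layer transit time is t_i = b_i·n_i / q:
  layer 1 (clay): t_1 = 5.24 × 0.05 / 0.0003081 = 850.2 d
  layer 2 (fractured sandstone): t_2 = 11.9 × 0.05 / 0.0003081 = 1931 d
Total t = Σ t_i = 2781 days = 7.614 years.

7.61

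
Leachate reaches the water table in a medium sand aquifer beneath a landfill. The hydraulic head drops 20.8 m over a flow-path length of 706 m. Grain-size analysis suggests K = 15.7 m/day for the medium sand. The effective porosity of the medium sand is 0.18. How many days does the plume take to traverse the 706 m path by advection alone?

Hydraulic gradient i = Δh / L = 20.8 / 706 = 0.02946.
Darcy flux q = K · i = 15.70 × 0.02946 = 0.4625 m/day.
Seepage velocity v = q / n_e = 0.4625 / 0.18 = 2.570 m/day.
Travel time t = L / v = 706 / 2.570 = 274.7 days.

275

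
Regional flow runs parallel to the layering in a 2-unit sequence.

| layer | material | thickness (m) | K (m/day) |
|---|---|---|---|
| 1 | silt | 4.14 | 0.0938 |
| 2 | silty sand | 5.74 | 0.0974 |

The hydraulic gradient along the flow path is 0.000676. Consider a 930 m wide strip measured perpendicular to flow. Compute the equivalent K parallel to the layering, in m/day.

0.0959

Flow is parallel to layering, so each bed carries its own Darcy discharge and the transmissivities add.
Σ(K_i·b_i) = 0.0938×4.14 + 0.0974×5.74 = 0.9474 m²/day.
Total thickness b = 9.880 m, so K_eq = Σ(K_i·b_i)/b = 0.09589 m/day.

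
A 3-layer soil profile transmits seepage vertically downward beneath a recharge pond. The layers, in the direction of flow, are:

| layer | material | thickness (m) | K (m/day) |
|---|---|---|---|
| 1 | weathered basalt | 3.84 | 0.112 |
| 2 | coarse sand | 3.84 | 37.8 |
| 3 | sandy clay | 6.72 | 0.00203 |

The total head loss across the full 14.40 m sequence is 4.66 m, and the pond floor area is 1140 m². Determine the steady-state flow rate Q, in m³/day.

1.59

Flow is perpendicular to layering, so the layers act in series and the equivalent K is the thickness-weighted harmonic mean.
Total thickness L = 3.84 + 3.84 + 6.72 = 14.40 m.
Σ(b_i/K_i) = 3.84/0.112 + 3.84/37.8 + 6.72/0.00203 = 3345 d.
K_eq = L / Σ(b_i/K_i) = 14.40 / 3345 = 0.004305 m/day.
Q = K_eq · A · (Δh/L) = 0.004305 × 1140 × (4.66/14.40) = 1.588 m³/day.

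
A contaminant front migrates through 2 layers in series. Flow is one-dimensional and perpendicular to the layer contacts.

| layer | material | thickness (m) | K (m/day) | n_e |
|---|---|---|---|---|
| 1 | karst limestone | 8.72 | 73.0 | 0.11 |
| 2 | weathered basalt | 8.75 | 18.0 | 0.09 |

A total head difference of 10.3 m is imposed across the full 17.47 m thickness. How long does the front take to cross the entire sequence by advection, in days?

0.103

With flow normal to the layers, continuity requires the same specific discharge q through every layer.
Σ(b_i/K_i) = 8.72/73.0 + 8.75/18.0 = 0.6056 d.
q = Δh / Σ(b_i/K_i) = 10.3 / 0.6056 = 17.01 m/day.
In each layer the seepage velocity is v_i = q/n_i, so the layer transit time is t_i = b_i·n_i / q:
  layer 1 (karst limestone): t_1 = 8.72 × 0.11 / 17.01 = 0.05639 d
  layer 2 (weathered basalt): t_2 = 8.75 × 0.09 / 17.01 = 0.04630 d
Total t = Σ t_i = 0.1027 days.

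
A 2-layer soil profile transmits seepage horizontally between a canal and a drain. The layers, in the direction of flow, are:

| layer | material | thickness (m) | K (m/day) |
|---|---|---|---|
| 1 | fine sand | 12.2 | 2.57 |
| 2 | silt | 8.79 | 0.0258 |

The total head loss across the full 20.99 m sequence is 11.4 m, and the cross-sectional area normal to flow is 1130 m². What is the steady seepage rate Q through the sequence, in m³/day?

37.3

Flow is perpendicular to layering, so the layers act in series and the equivalent K is the thickness-weighted harmonic mean.
Total thickness L = 12.2 + 8.79 = 20.99 m.
Σ(b_i/K_i) = 12.2/2.57 + 8.79/0.0258 = 345.4 d.
K_eq = L / Σ(b_i/K_i) = 20.99 / 345.4 = 0.06076 m/day.
Q = K_eq · A · (Δh/L) = 0.06076 × 1130 × (11.4/20.99) = 37.29 m³/day.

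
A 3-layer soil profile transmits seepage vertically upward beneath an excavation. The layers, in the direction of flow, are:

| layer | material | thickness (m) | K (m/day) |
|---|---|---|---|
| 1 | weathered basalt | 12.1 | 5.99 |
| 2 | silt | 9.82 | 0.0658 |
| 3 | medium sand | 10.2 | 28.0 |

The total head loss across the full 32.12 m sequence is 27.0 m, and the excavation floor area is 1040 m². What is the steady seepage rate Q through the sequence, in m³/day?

Flow is perpendicular to layering, so the layers act in series and the equivalent K is the thickness-weighted harmonic mean.
Total thickness L = 12.1 + 9.82 + 10.2 = 32.12 m.
Σ(b_i/K_i) = 12.1/5.99 + 9.82/0.0658 + 10.2/28.0 = 151.6 d.
K_eq = L / Σ(b_i/K_i) = 32.12 / 151.6 = 0.2118 m/day.
Q = K_eq · A · (Δh/L) = 0.2118 × 1040 × (27.0/32.12) = 185.2 m³/day.

185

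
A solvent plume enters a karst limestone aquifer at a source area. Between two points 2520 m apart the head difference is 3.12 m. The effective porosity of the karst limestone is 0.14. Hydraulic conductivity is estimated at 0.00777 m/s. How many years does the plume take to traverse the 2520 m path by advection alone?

Convert K: 0.00777 m/s × 86400 = 671.3 m/day.
Hydraulic gradient i = Δh / L = 3.12 / 2520 = 0.001238.
Darcy flux q = K · i = 671.3 × 0.001238 = 0.8312 m/day.
Seepage velocity v = q / n_e = 0.8312 / 0.14 = 5.937 m/day.
Travel time t = L / v = 2520 / 5.937 = 424.5 days = 1.162 years.

1.16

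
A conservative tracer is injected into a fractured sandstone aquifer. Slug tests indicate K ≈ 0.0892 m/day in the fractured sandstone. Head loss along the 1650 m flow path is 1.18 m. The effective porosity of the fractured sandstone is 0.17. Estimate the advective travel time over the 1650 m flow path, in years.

Hydraulic gradient i = Δh / L = 1.18 / 1650 = 0.0007152.
Darcy flux q = K · i = 0.08920 × 0.0007152 = 6.379e-05 m/day.
Seepage velocity v = q / n_e = 6.379e-05 / 0.17 = 0.0003752 m/day.
Travel time t = L / v = 1650 / 0.0003752 = 4.397e+06 days = 12039 years.

12000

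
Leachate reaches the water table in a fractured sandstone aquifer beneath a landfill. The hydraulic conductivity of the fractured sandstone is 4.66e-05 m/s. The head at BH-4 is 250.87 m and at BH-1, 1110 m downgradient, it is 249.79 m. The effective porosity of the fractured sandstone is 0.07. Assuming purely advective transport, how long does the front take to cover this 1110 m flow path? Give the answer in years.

Convert K: 4.66e-05 m/s × 86400 = 4.026 m/day.
Hydraulic gradient i = (250.87 − 249.79) / 1110 = 1.08 / 1110 = 0.0009730.
Darcy flux q = K · i = 4.026 × 0.0009730 = 0.003917 m/day.
Seepage velocity v = q / n_e = 0.003917 / 0.07 = 0.05596 m/day.
Travel time t = L / v = 1110 / 0.05596 = 19834 days = 54.30 years.

54.3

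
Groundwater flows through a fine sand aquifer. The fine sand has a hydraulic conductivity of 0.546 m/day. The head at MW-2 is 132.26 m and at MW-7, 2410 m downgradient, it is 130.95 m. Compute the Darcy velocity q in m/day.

0.000297

Hydraulic gradient i = (132.26 − 130.95) / 2410 = 1.31 / 2410 = 0.0005436.
Specific discharge q = K · i = 0.5460 × 0.0005436 = 0.0002968 m/day.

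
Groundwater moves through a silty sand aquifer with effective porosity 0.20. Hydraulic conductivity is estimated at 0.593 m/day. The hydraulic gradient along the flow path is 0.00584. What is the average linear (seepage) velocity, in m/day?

Hydraulic gradient i = 0.00584.
Darcy flux q = K · i = 0.5930 × 0.005840 = 0.003463 m/day.
Seepage velocity v = q / n_e = 0.003463 / 0.20 = 0.01732 m/day.

0.0173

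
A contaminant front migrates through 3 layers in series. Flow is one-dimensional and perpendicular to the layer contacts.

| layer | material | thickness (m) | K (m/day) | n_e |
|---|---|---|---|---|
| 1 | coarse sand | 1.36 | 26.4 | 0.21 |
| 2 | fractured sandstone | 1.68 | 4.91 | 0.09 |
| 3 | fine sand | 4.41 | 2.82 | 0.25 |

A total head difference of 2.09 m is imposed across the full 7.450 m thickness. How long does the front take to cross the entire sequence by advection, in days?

With flow normal to the layers, continuity requires the same specific discharge q through every layer.
Σ(b_i/K_i) = 1.36/26.4 + 1.68/4.91 + 4.41/2.82 = 1.958 d.
q = Δh / Σ(b_i/K_i) = 2.09 / 1.958 = 1.068 m/day.
In each layer the seepage velocity is v_i = q/n_i, so the layer transit time is t_i = b_i·n_i / q:
  layer 1 (coarse sand): t_1 = 1.36 × 0.21 / 1.068 = 0.2675 d
  layer 2 (fractured sandstone): t_2 = 1.68 × 0.09 / 1.068 = 0.1416 d
  layer 3 (fine sand): t_3 = 4.41 × 0.25 / 1.068 = 1.033 d
Total t = Σ t_i = 1.442 days.

1.44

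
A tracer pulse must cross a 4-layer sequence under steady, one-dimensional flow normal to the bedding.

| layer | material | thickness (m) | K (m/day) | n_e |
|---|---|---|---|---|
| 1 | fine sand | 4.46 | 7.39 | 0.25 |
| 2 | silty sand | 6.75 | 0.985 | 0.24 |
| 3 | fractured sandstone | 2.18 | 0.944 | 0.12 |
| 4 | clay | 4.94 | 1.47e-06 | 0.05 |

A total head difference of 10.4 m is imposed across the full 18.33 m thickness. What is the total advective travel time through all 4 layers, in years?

With flow normal to the layers, continuity requires the same specific discharge q through every layer.
Σ(b_i/K_i) = 4.46/7.39 + 6.75/0.985 + 2.18/0.944 + 4.94/1.47e-06 = 3.361e+06 d.
q = Δh / Σ(b_i/K_i) = 10.4 / 3.361e+06 = 3.095e-06 m/day.
In each layer the seepage velocity is v_i = q/n_i, so the layer transit time is t_i = b_i·n_i / q:
  layer 1 (fine sand): t_1 = 4.46 × 0.25 / 3.095e-06 = 3.603e+05 d
  layer 2 (silty sand): t_2 = 6.75 × 0.24 / 3.095e-06 = 5.235e+05 d
  layer 3 (fractured sandstone): t_3 = 2.18 × 0.12 / 3.095e-06 = 84531 d
  layer 4 (clay): t_4 = 4.94 × 0.05 / 3.095e-06 = 79813 d
Total t = Σ t_i = 1.048e+06 days = 2870 years.

2870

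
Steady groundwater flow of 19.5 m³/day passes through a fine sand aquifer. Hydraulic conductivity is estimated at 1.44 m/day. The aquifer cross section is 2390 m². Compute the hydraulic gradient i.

From Q = K·A·i, i = Q / (K·A) = 19.5 / (1.440 × 2390) = 0.005666.

0.00567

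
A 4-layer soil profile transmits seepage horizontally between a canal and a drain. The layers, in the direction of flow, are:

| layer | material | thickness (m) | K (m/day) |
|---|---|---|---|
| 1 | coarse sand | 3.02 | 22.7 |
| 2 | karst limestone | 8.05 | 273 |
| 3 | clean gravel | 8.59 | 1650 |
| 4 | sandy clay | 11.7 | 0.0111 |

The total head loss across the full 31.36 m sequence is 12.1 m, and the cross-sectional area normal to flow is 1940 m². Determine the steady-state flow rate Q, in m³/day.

22.3

Flow is perpendicular to layering, so the layers act in series and the equivalent K is the thickness-weighted harmonic mean.
Total thickness L = 3.02 + 8.05 + 8.59 + 11.7 = 31.36 m.
Σ(b_i/K_i) = 3.02/22.7 + 8.05/273 + 8.59/1650 + 11.7/0.0111 = 1054 d.
K_eq = L / Σ(b_i/K_i) = 31.36 / 1054 = 0.02975 m/day.
Q = K_eq · A · (Δh/L) = 0.02975 × 1940 × (12.1/31.36) = 22.27 m³/day.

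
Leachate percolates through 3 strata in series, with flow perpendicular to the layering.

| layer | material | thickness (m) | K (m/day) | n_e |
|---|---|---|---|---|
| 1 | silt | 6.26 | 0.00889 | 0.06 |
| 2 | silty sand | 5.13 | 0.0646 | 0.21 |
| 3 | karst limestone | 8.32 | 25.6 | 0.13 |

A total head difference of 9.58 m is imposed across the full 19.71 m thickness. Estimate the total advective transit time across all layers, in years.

With flow normal to the layers, continuity requires the same specific discharge q through every layer.
Σ(b_i/K_i) = 6.26/0.00889 + 5.13/0.0646 + 8.32/25.6 = 783.9 d.
q = Δh / Σ(b_i/K_i) = 9.58 / 783.9 = 0.01222 m/day.
In each layer the seepage velocity is v_i = q/n_i, so the layer transit time is t_i = b_i·n_i / q:
  layer 1 (silt): t_1 = 6.26 × 0.06 / 0.01222 = 30.73 d
  layer 2 (silty sand): t_2 = 5.13 × 0.21 / 0.01222 = 88.15 d
  layer 3 (karst limestone): t_3 = 8.32 × 0.13 / 0.01222 = 88.50 d
Total t = Σ t_i = 207.4 days = 0.5678 years.

0.568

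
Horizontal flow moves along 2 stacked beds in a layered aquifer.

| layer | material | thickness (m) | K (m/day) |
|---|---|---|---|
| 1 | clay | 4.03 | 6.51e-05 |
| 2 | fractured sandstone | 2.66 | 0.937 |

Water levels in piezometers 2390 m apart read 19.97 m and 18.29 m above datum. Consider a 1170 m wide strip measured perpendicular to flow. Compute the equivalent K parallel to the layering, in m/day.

0.373

Flow is parallel to layering, so each bed carries its own Darcy discharge and the transmissivities add.
Σ(K_i·b_i) = 6.51e-05×4.03 + 0.937×2.66 = 2.493 m²/day.
Total thickness b = 6.690 m, so K_eq = Σ(K_i·b_i)/b = 0.3726 m/day.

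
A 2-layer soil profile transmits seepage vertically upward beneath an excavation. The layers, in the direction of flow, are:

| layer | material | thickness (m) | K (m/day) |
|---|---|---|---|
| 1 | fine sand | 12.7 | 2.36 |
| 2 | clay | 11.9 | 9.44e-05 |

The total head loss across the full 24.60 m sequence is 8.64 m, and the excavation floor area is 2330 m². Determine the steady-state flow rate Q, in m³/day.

Flow is perpendicular to layering, so the layers act in series and the equivalent K is the thickness-weighted harmonic mean.
Total thickness L = 12.7 + 11.9 = 24.60 m.
Σ(b_i/K_i) = 12.7/2.36 + 11.9/9.44e-05 = 1.261e+05 d.
K_eq = L / Σ(b_i/K_i) = 24.60 / 1.261e+05 = 0.0001951 m/day.
Q = K_eq · A · (Δh/L) = 0.0001951 × 2330 × (8.64/24.60) = 0.1597 m³/day.

0.160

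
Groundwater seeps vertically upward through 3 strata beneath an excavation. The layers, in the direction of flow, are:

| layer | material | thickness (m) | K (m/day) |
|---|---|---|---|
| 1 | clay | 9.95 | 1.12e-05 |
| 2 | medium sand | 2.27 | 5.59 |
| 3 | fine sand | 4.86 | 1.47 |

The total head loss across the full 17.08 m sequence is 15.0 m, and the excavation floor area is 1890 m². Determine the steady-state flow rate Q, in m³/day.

0.0319

Flow is perpendicular to layering, so the layers act in series and the equivalent K is the thickness-weighted harmonic mean.
Total thickness L = 9.95 + 2.27 + 4.86 = 17.08 m.
Σ(b_i/K_i) = 9.95/1.12e-05 + 2.27/5.59 + 4.86/1.47 = 8.884e+05 d.
K_eq = L / Σ(b_i/K_i) = 17.08 / 8.884e+05 = 1.923e-05 m/day.
Q = K_eq · A · (Δh/L) = 1.923e-05 × 1890 × (15.0/17.08) = 0.03191 m³/day.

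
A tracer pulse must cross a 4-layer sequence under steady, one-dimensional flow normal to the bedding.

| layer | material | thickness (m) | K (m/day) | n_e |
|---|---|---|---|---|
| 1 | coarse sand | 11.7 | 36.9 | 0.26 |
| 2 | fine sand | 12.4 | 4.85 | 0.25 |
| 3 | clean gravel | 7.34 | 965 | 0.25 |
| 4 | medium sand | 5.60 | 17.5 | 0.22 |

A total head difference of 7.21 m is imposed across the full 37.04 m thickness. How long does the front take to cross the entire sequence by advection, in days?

With flow normal to the layers, continuity requires the same specific discharge q through every layer.
Σ(b_i/K_i) = 11.7/36.9 + 12.4/4.85 + 7.34/965 + 5.60/17.5 = 3.201 d.
q = Δh / Σ(b_i/K_i) = 7.21 / 3.201 = 2.252 m/day.
In each layer the seepage velocity is v_i = q/n_i, so the layer transit time is t_i = b_i·n_i / q:
  layer 1 (coarse sand): t_1 = 11.7 × 0.26 / 2.252 = 1.351 d
  layer 2 (fine sand): t_2 = 12.4 × 0.25 / 2.252 = 1.376 d
  layer 3 (clean gravel): t_3 = 7.34 × 0.25 / 2.252 = 0.8148 d
  layer 4 (medium sand): t_4 = 5.60 × 0.22 / 2.252 = 0.5470 d
Total t = Σ t_i = 4.089 days.

4.09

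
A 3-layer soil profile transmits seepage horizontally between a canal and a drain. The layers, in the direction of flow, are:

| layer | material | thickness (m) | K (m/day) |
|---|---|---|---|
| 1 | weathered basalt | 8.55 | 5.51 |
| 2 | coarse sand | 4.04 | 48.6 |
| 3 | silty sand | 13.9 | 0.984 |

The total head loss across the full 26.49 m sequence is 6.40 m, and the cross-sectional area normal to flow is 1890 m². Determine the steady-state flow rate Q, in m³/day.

767

Flow is perpendicular to layering, so the layers act in series and the equivalent K is the thickness-weighted harmonic mean.
Total thickness L = 8.55 + 4.04 + 13.9 = 26.49 m.
Σ(b_i/K_i) = 8.55/5.51 + 4.04/48.6 + 13.9/0.984 = 15.76 d.
K_eq = L / Σ(b_i/K_i) = 26.49 / 15.76 = 1.681 m/day.
Q = K_eq · A · (Δh/L) = 1.681 × 1890 × (6.40/26.49) = 767.5 m³/day.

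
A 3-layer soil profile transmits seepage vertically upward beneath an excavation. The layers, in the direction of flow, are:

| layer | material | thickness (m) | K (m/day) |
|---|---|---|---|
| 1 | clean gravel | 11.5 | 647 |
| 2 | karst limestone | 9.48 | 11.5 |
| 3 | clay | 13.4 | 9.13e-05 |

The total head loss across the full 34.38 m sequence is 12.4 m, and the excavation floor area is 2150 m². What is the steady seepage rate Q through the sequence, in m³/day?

Flow is perpendicular to layering, so the layers act in series and the equivalent K is the thickness-weighted harmonic mean.
Total thickness L = 11.5 + 9.48 + 13.4 = 34.38 m.
Σ(b_i/K_i) = 11.5/647 + 9.48/11.5 + 13.4/9.13e-05 = 1.468e+05 d.
K_eq = L / Σ(b_i/K_i) = 34.38 / 1.468e+05 = 0.0002342 m/day.
Q = K_eq · A · (Δh/L) = 0.0002342 × 2150 × (12.4/34.38) = 0.1816 m³/day.

0.182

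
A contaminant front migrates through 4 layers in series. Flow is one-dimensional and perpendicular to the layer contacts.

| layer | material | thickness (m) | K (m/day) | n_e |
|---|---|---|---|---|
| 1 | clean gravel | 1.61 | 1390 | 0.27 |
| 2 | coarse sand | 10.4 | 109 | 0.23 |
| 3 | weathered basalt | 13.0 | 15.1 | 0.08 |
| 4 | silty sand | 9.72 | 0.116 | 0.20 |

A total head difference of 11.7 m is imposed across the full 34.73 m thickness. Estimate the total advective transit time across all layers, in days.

42.1

With flow normal to the layers, continuity requires the same specific discharge q through every layer.
Σ(b_i/K_i) = 1.61/1390 + 10.4/109 + 13.0/15.1 + 9.72/0.116 = 84.75 d.
q = Δh / Σ(b_i/K_i) = 11.7 / 84.75 = 0.1381 m/day.
In each layer the seepage velocity is v_i = q/n_i, so the layer transit time is t_i = b_i·n_i / q:
  layer 1 (clean gravel): t_1 = 1.61 × 0.27 / 0.1381 = 3.149 d
  layer 2 (coarse sand): t_2 = 10.4 × 0.23 / 0.1381 = 17.33 d
  layer 3 (weathered basalt): t_3 = 13.0 × 0.08 / 0.1381 = 7.533 d
  layer 4 (silty sand): t_4 = 9.72 × 0.20 / 0.1381 = 14.08 d
Total t = Σ t_i = 42.09 days.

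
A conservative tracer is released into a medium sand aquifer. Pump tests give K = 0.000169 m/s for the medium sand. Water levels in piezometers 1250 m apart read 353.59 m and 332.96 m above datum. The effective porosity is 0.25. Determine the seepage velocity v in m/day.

Convert K: 0.000169 m/s × 86400 = 14.60 m/day.
Hydraulic gradient i = (353.59 − 332.96) / 1250 = 20.63 / 1250 = 0.01650.
Darcy flux q = K · i = 14.60 × 0.01650 = 0.2410 m/day.
Seepage velocity v = q / n_e = 0.2410 / 0.25 = 0.9639 m/day.

0.964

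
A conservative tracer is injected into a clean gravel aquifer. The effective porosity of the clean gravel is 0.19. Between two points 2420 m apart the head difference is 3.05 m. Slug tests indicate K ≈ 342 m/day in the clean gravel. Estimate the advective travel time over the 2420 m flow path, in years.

2.92

Hydraulic gradient i = Δh / L = 3.05 / 2420 = 0.001260.
Darcy flux q = K · i = 342.0 × 0.001260 = 0.4310 m/day.
Seepage velocity v = q / n_e = 0.4310 / 0.19 = 2.269 m/day.
Travel time t = L / v = 2420 / 2.269 = 1067 days = 2.921 years.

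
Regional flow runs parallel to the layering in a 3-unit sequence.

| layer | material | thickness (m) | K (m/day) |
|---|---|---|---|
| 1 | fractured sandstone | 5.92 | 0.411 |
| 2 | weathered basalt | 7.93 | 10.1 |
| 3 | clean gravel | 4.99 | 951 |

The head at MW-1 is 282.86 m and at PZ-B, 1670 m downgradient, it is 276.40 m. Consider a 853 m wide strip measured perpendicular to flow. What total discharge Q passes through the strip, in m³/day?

Flow is parallel to layering, so each bed carries its own Darcy discharge and the transmissivities add.
Σ(K_i·b_i) = 0.411×5.92 + 10.1×7.93 + 951×4.99 = 4828 m²/day.
Hydraulic gradient i = (282.86 − 276.40) / 1670 = 6.46 / 1670 = 0.003868.
Q = Σ(K_i·b_i) · W · i = 4828 × 853 × 0.003868 = 15931 m³/day.

15900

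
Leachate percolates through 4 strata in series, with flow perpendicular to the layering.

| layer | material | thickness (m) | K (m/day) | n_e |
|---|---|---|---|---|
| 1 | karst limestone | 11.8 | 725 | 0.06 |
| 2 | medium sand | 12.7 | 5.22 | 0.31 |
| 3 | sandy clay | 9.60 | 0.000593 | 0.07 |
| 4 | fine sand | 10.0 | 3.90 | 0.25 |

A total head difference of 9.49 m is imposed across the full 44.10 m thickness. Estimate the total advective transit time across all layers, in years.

36.5

With flow normal to the layers, continuity requires the same specific discharge q through every layer.
Σ(b_i/K_i) = 11.8/725 + 12.7/5.22 + 9.60/0.000593 + 10.0/3.90 = 16194 d.
q = Δh / Σ(b_i/K_i) = 9.49 / 16194 = 0.0005860 m/day.
In each layer the seepage velocity is v_i = q/n_i, so the layer transit time is t_i = b_i·n_i / q:
  layer 1 (karst limestone): t_1 = 11.8 × 0.06 / 0.0005860 = 1208 d
  layer 2 (medium sand): t_2 = 12.7 × 0.31 / 0.0005860 = 6718 d
  layer 3 (sandy clay): t_3 = 9.60 × 0.07 / 0.0005860 = 1147 d
  layer 4 (fine sand): t_4 = 10.0 × 0.25 / 0.0005860 = 4266 d
Total t = Σ t_i = 13339 days = 36.52 years.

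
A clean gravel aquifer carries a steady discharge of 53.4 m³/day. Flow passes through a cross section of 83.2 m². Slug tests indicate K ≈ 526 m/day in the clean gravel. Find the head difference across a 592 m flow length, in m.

0.722

From Q = K·A·i, i = Q / (K·A) = 53.4 / (526.0 × 83.20) = 0.001220.
Head loss Δh = i · L = 0.001220 × 592 = 0.7224 m.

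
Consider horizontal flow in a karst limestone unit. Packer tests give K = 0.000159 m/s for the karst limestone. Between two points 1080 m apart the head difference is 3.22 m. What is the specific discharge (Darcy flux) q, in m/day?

Convert K: 0.000159 m/s × 86400 = 13.74 m/day.
Hydraulic gradient i = Δh / L = 3.22 / 1080 = 0.002981.
Specific discharge q = K · i = 13.74 × 0.002981 = 0.04096 m/day.

0.0410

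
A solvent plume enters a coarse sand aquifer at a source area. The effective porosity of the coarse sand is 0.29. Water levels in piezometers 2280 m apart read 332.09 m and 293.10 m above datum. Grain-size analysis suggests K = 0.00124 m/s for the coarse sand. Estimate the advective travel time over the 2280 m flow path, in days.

361

Convert K: 0.00124 m/s × 86400 = 107.1 m/day.
Hydraulic gradient i = (332.09 − 293.10) / 2280 = 38.99 / 2280 = 0.01710.
Darcy flux q = K · i = 107.1 × 0.01710 = 1.832 m/day.
Seepage velocity v = q / n_e = 1.832 / 0.29 = 6.318 m/day.
Travel time t = L / v = 2280 / 6.318 = 360.9 days.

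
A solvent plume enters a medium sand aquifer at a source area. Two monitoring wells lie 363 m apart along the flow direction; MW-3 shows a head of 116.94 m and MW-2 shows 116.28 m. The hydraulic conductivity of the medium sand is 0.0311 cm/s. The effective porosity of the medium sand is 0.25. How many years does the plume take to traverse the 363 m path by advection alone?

Convert K: 0.0311 cm/s × 864 = 26.87 m/day.
Hydraulic gradient i = (116.94 − 116.28) / 363 = 0.66 / 363 = 0.001818.
Darcy flux q = K · i = 26.87 × 0.001818 = 0.04886 m/day.
Seepage velocity v = q / n_e = 0.04886 / 0.25 = 0.1954 m/day.
Travel time t = L / v = 363 / 0.1954 = 1858 days = 5.086 years.

5.09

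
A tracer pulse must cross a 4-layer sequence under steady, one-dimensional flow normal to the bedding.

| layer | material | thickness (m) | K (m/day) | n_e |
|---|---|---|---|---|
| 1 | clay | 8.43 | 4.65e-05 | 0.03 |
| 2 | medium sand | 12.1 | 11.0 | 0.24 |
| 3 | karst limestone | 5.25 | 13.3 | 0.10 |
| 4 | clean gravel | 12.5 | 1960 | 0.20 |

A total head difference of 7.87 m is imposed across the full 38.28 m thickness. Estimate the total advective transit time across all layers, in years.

390

With flow normal to the layers, continuity requires the same specific discharge q through every layer.
Σ(b_i/K_i) = 8.43/4.65e-05 + 12.1/11.0 + 5.25/13.3 + 12.5/1960 = 1.813e+05 d.
q = Δh / Σ(b_i/K_i) = 7.87 / 1.813e+05 = 4.341e-05 m/day.
In each layer the seepage velocity is v_i = q/n_i, so the layer transit time is t_i = b_i·n_i / q:
  layer 1 (clay): t_1 = 8.43 × 0.03 / 4.341e-05 = 5826 d
  layer 2 (medium sand): t_2 = 12.1 × 0.24 / 4.341e-05 = 66896 d
  layer 3 (karst limestone): t_3 = 5.25 × 0.10 / 4.341e-05 = 12094 d
  layer 4 (clean gravel): t_4 = 12.5 × 0.20 / 4.341e-05 = 57590 d
Total t = Σ t_i = 1.424e+05 days = 389.9 years.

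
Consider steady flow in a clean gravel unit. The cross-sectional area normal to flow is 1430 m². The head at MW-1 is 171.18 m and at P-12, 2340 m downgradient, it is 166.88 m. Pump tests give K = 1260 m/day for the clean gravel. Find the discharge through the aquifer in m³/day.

3310

Hydraulic gradient i = (171.18 − 166.88) / 2340 = 4.3 / 2340 = 0.001838.
Darcy's law: Q = K · A · i = 1260 × 1430 × 0.001838 = 3311 m³/day.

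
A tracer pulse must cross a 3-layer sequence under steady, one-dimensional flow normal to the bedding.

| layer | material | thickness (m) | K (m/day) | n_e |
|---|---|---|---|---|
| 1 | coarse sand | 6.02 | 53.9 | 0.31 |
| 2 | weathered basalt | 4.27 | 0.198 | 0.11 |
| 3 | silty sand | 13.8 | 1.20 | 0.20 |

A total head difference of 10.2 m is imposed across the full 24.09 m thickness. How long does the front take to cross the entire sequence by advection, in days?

16.6

With flow normal to the layers, continuity requires the same specific discharge q through every layer.
Σ(b_i/K_i) = 6.02/53.9 + 4.27/0.198 + 13.8/1.20 = 33.18 d.
q = Δh / Σ(b_i/K_i) = 10.2 / 33.18 = 0.3074 m/day.
In each layer the seepage velocity is v_i = q/n_i, so the layer transit time is t_i = b_i·n_i / q:
  layer 1 (coarse sand): t_1 = 6.02 × 0.31 / 0.3074 = 6.070 d
  layer 2 (weathered basalt): t_2 = 4.27 × 0.11 / 0.3074 = 1.528 d
  layer 3 (silty sand): t_3 = 13.8 × 0.20 / 0.3074 = 8.977 d
Total t = Σ t_i = 16.58 days.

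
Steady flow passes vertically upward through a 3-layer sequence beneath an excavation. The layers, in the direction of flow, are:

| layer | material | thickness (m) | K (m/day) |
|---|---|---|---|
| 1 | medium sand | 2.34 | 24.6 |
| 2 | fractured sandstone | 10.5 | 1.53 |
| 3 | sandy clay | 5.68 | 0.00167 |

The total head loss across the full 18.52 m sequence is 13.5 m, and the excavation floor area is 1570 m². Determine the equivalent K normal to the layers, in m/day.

Flow is perpendicular to layering, so the layers act in series and the equivalent K is the thickness-weighted harmonic mean.
Total thickness L = 2.34 + 10.5 + 5.68 = 18.52 m.
Σ(b_i/K_i) = 2.34/24.6 + 10.5/1.53 + 5.68/0.00167 = 3408 d.
K_eq = L / Σ(b_i/K_i) = 18.52 / 3408 = 0.005434 m/day.

0.00543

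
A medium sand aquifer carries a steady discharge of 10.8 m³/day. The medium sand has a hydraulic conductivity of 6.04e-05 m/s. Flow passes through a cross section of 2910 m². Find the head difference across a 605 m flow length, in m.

0.430

Convert K: 6.04e-05 m/s × 86400 = 5.219 m/day.
From Q = K·A·i, i = Q / (K·A) = 10.8 / (5.219 × 2910) = 0.0007112.
Head loss Δh = i · L = 0.0007112 × 605 = 0.4303 m.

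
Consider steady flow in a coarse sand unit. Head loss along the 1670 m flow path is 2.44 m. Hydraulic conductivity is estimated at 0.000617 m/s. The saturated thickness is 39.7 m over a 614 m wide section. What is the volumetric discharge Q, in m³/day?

1900

Convert K: 0.000617 m/s × 86400 = 53.31 m/day.
Cross-sectional area A = 614 × 39.7 = 24376 m².
Hydraulic gradient i = Δh / L = 2.44 / 1670 = 0.001461.
Darcy's law: Q = K · A · i = 53.31 × 24376 × 0.001461 = 1899 m³/day.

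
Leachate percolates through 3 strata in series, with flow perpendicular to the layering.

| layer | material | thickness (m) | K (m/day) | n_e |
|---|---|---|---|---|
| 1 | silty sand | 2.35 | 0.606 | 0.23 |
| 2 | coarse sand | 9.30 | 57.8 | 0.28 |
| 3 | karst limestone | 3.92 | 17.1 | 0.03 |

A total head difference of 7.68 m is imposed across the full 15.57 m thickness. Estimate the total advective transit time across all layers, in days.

1.81

With flow normal to the layers, continuity requires the same specific discharge q through every layer.
Σ(b_i/K_i) = 2.35/0.606 + 9.30/57.8 + 3.92/17.1 = 4.268 d.
q = Δh / Σ(b_i/K_i) = 7.68 / 4.268 = 1.799 m/day.
In each layer the seepage velocity is v_i = q/n_i, so the layer transit time is t_i = b_i·n_i / q:
  layer 1 (silty sand): t_1 = 2.35 × 0.23 / 1.799 = 0.3004 d
  layer 2 (coarse sand): t_2 = 9.30 × 0.28 / 1.799 = 1.447 d
  layer 3 (karst limestone): t_3 = 3.92 × 0.03 / 1.799 = 0.06535 d
Total t = Σ t_i = 1.813 days.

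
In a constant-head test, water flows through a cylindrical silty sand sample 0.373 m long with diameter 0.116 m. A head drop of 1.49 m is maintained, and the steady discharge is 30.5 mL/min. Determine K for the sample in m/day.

1.04

Cross-sectional area A = π·(d/2)² = π × (0.116/2)² = 0.01057 m².
Convert discharge: 30.5 mL/min = 5.083e-07 m³/s.
Darcy's law rearranged: K = Q·L / (A·Δh) = 5.083e-07 × 0.373 / (0.01057 × 1.49) = 1.204e-05 m/s = 1.040 m/day.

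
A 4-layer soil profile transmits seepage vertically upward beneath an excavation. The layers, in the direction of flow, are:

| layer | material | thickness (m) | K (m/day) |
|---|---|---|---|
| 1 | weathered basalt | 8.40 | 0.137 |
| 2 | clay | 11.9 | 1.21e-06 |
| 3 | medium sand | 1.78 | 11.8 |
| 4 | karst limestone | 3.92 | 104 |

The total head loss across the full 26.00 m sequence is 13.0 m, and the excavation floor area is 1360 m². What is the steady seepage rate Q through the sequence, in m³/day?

Flow is perpendicular to layering, so the layers act in series and the equivalent K is the thickness-weighted harmonic mean.
Total thickness L = 8.40 + 11.9 + 1.78 + 3.92 = 26.00 m.
Σ(b_i/K_i) = 8.40/0.137 + 11.9/1.21e-06 + 1.78/11.8 + 3.92/104 = 9.835e+06 d.
K_eq = L / Σ(b_i/K_i) = 26.00 / 9.835e+06 = 2.644e-06 m/day.
Q = K_eq · A · (Δh/L) = 2.644e-06 × 1360 × (13.0/26.00) = 0.001798 m³/day.

0.00180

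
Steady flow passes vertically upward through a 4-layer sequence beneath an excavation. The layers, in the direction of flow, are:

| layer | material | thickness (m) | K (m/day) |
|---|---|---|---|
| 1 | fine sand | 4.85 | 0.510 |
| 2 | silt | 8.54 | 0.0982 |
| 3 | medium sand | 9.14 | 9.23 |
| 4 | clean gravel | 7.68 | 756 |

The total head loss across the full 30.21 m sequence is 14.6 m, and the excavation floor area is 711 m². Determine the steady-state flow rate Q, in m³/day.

106

Flow is perpendicular to layering, so the layers act in series and the equivalent K is the thickness-weighted harmonic mean.
Total thickness L = 4.85 + 8.54 + 9.14 + 7.68 = 30.21 m.
Σ(b_i/K_i) = 4.85/0.510 + 8.54/0.0982 + 9.14/9.23 + 7.68/756 = 97.48 d.
K_eq = L / Σ(b_i/K_i) = 30.21 / 97.48 = 0.3099 m/day.
Q = K_eq · A · (Δh/L) = 0.3099 × 711 × (14.6/30.21) = 106.5 m³/day.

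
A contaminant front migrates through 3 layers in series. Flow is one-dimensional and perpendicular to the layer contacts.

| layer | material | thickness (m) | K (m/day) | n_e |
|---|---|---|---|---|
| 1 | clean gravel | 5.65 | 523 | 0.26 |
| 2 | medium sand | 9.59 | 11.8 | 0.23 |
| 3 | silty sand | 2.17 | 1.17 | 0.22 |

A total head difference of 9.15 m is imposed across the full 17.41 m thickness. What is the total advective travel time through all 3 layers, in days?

With flow normal to the layers, continuity requires the same specific discharge q through every layer.
Σ(b_i/K_i) = 5.65/523 + 9.59/11.8 + 2.17/1.17 = 2.678 d.
q = Δh / Σ(b_i/K_i) = 9.15 / 2.678 = 3.416 m/day.
In each layer the seepage velocity is v_i = q/n_i, so the layer transit time is t_i = b_i·n_i / q:
  layer 1 (clean gravel): t_1 = 5.65 × 0.26 / 3.416 = 0.4300 d
  layer 2 (medium sand): t_2 = 9.59 × 0.23 / 3.416 = 0.6456 d
  layer 3 (silty sand): t_3 = 2.17 × 0.22 / 3.416 = 0.1397 d
Total t = Σ t_i = 1.215 days.

1.22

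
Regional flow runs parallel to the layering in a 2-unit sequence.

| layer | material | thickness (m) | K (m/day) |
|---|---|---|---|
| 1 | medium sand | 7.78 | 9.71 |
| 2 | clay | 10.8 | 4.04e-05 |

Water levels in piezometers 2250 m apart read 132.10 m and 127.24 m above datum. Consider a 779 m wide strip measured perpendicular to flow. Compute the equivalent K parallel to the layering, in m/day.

Flow is parallel to layering, so each bed carries its own Darcy discharge and the transmissivities add.
Σ(K_i·b_i) = 9.71×7.78 + 4.04e-05×10.8 = 75.54 m²/day.
Total thickness b = 18.58 m, so K_eq = Σ(K_i·b_i)/b = 4.066 m/day.

4.07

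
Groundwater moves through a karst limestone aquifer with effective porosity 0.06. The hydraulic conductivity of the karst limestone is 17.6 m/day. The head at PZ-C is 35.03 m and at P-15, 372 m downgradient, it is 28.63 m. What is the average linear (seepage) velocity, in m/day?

Hydraulic gradient i = (35.03 − 28.63) / 372 = 6.4 / 372 = 0.01720.
Darcy flux q = K · i = 17.60 × 0.01720 = 0.3028 m/day.
Seepage velocity v = q / n_e = 0.3028 / 0.06 = 5.047 m/day.

5.05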